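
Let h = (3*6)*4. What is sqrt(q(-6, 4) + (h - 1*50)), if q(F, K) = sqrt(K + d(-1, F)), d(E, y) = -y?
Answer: sqrt(22 + sqrt(10)) ≈ 5.0162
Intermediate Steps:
h = 72 (h = 18*4 = 72)
q(F, K) = sqrt(K - F)
sqrt(q(-6, 4) + (h - 1*50)) = sqrt(sqrt(4 - 1*(-6)) + (72 - 1*50)) = sqrt(sqrt(4 + 6) + (72 - 50)) = sqrt(sqrt(10) + 22) = sqrt(22 + sqrt(10))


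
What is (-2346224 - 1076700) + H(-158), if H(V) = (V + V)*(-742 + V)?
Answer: -3138524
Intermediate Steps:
H(V) = 2*V*(-742 + V) (H(V) = (2*V)*(-742 + V) = 2*V*(-742 + V))
(-2346224 - 1076700) + H(-158) = (-2346224 - 1076700) + 2*(-158)*(-742 - 158) = -3422924 + 2*(-158)*(-900) = -3422924 + 284400 = -3138524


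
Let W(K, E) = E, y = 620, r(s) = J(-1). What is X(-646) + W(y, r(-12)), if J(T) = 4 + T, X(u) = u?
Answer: -643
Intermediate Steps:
r(s) = 3 (r(s) = 4 - 1 = 3)
X(-646) + W(y, r(-12)) = -646 + 3 = -643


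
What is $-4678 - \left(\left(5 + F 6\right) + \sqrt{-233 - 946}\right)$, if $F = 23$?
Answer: $-4821 - 3 i \sqrt{131} \approx -4821.0 - 34.337 i$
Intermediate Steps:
$-4678 - \left(\left(5 + F 6\right) + \sqrt{-233 - 946}\right) = -4678 - \left(\left(5 + 23 \cdot 6\right) + \sqrt{-233 - 946}\right) = -4678 - \left(\left(5 + 138\right) + \sqrt{-1179}\right) = -4678 - \left(143 + 3 i \sqrt{131}\right) = -4821 - 3 i \sqrt{131}$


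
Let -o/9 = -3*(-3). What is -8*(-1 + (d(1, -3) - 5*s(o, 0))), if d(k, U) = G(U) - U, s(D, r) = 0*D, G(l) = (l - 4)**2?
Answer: -408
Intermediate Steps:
o = -81 (o = -(-27)*(-3) = -9*9 = -81)
G(l) = (-4 + l)**2
s(D, r) = 0
d(k, U) = (-4 + U)**2 - U
-8*(-1 + (d(1, -3) - 5*s(o, 0))) = -8*(-1 + (((-4 - 3)**2 - 1*(-3)) - 5*0)) = -8*(-1 + (((-7)**2 + 3) + 0)) = -8*(-1 + ((49 + 3) + 0)) = -8*(-1 + (52 + 0)) = -8*(-1 + 52) = -8*51 = -408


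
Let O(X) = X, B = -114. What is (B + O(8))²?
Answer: 11236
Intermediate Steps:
(B + O(8))² = (-114 + 8)² = (-106)² = 11236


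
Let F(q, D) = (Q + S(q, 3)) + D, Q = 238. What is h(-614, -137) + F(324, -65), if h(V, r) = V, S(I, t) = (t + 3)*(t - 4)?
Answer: -447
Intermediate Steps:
S(I, t) = (-4 + t)*(3 + t) (S(I, t) = (3 + t)*(-4 + t) = (-4 + t)*(3 + t))
F(q, D) = 232 + D (F(q, D) = (238 + (-12 + 3² - 1*3)) + D = (238 + (-12 + 9 - 3)) + D = (238 - 6) + D = 232 + D)
h(-614, -137) + F(324, -65) = -614 + (232 - 65) = -614 + 167 = -447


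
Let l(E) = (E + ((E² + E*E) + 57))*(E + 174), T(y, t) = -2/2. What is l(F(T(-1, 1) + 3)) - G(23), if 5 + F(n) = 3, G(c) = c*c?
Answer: 10307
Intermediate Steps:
T(y, t) = -1 (T(y, t) = -2*½ = -1)
G(c) = c²
F(n) = -2 (F(n) = -5 + 3 = -2)
l(E) = (174 + E)*(57 + E + 2*E²) (l(E) = (E + ((E² + E²) + 57))*(174 + E) = (E + (2*E² + 57))*(174 + E) = (E + (57 + 2*E²))*(174 + E) = (57 + E + 2*E²)*(174 + E) = (174 + E)*(57 + E + 2*E²))
l(F(T(-1, 1) + 3)) - G(23) = (9918 + 2*(-2)³ + 231*(-2) + 349*(-2)²) - 1*23² = (9918 + 2*(-8) - 462 + 349*4) - 1*529 = (9918 - 16 - 462 + 1396) - 529 = 10836 - 529 = 10307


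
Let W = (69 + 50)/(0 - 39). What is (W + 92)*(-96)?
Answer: -111008/13 ≈ -8539.1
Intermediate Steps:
W = -119/39 (W = 119/(-39) = 119*(-1/39) = -119/39 ≈ -3.0513)
(W + 92)*(-96) = (-119/39 + 92)*(-96) = (3469/39)*(-96) = -111008/13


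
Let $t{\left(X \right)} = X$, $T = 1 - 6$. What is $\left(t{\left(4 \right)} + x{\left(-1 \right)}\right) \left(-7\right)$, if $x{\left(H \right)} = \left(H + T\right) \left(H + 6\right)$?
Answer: $182$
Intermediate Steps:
$T = -5$ ($T = 1 - 6 = -5$)
$x{\left(H \right)} = \left(-5 + H\right) \left(6 + H\right)$ ($x{\left(H \right)} = \left(H - 5\right) \left(H + 6\right) = \left(-5 + H\right) \left(6 + H\right)$)
$\left(t{\left(4 \right)} + x{\left(-1 \right)}\right) \left(-7\right) = \left(4 - \left(31 - 1\right)\right) \left(-7\right) = \left(4 - 30\right) \left(-7\right) = \left(-26\right) \left(-7\right) = 182$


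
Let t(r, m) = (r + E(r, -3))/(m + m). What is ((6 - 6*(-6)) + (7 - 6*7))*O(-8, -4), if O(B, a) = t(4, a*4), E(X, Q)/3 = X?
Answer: -7/2 ≈ -3.5000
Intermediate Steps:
E(X, Q) = 3*X
t(r, m) = 2*r/m (t(r, m) = (r + 3*r)/(m + m) = (4*r)/((2*m)) = (4*r)*(1/(2*m)) = 2*r/m)
O(B, a) = 2/a (O(B, a) = 2*4/(a*4) = 2*4/(4*a) = 2*4*(1/(4*a)) = 2/a)
((6 - 6*(-6)) + (7 - 6*7))*O(-8, -4) = ((6 - 6*(-6)) + (7 - 6*7))*(2/(-4)) = ((6 + 36) + (7 - 42))*(2*(-1/4)) = (42 - 35)*(-1/2) = 7*(-1/2) = -7/2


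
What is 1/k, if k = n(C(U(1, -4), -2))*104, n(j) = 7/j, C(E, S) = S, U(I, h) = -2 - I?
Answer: -1/364 ≈ -0.0027473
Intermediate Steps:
k = -364 (k = (7/(-2))*104 = (7*(-½))*104 = -7/2*104 = -364)
1/k = 1/(-364) = -1/364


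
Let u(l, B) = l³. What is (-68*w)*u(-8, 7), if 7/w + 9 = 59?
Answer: 121856/25 ≈ 4874.2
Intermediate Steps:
w = 7/50 (w = 7/(-9 + 59) = 7/50 ≈ 0.14000)
(-68*w)*u(-8, 7) = -68*7/50*(-8)³ = -238/25*(-512) = 121856/25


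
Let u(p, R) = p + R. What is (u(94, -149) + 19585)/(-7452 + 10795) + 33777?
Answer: 112936041/3343 ≈ 33783.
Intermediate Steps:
u(p, R) = R + p
(u(94, -149) + 19585)/(-7452 + 10795) + 33777 = ((-149 + 94) + 19585)/(-7452 + 10795) + 33777 = (-55 + 19585)/3343 + 33777 = 19530*(1/3343) + 33777 = 19530/3343 + 33777 = 112936041/3343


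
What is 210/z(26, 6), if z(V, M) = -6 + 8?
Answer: 105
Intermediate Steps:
z(V, M) = 2
210/z(26, 6) = 210/2 = 210*(1/2) = 105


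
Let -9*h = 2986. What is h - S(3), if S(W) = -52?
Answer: -2518/9 ≈ -279.78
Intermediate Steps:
h = -2986/9 (h = -⅑*2986 = -2986/9 ≈ -331.78)
h - S(3) = -2986/9 - 1*(-52) = -2986/9 + 52 = -2518/9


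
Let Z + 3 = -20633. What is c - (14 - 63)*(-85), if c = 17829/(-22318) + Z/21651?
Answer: -287629114271/69029574 ≈ -4166.8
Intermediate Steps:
Z = -20636 (Z = -3 - 20633 = -20636)
c = -120938561/69029574 (c = 17829/(-22318) - 20636/21651 = 17829*(-1/22318) - 20636*1/21651 = -17829/22318 - 2948/3093 = -120938561/69029574 ≈ -1.7520)
c - (14 - 63)*(-85) = -120938561/69029574 - (14 - 63)*(-85) = -120938561/69029574 - (-49)*(-85) = -120938561/69029574 - 1*4165 = -120938561/69029574 - 4165 = -287629114271/69029574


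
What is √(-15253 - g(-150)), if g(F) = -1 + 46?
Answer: I*√15298 ≈ 123.69*I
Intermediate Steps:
g(F) = 45
√(-15253 - g(-150)) = √(-15253 - 1*45) = √(-15253 - 45) = √(-15298) = I*√15298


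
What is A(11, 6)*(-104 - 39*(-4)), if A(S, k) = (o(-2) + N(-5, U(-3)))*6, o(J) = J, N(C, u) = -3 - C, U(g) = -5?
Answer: 0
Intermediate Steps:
A(S, k) = 0 (A(S, k) = (-2 + (-3 - 1*(-5)))*6 = (-2 + (-3 + 5))*6 = (-2 + 2)*6 = 0*6 = 0)
A(11, 6)*(-104 - 39*(-4)) = 0*(-104 - 39*(-4)) = 0*(-104 + 156) = 0*52 = 0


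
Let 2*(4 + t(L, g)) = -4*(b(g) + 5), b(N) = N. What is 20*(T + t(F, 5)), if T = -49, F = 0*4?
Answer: -1460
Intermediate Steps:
F = 0
t(L, g) = -14 - 2*g (t(L, g) = -4 + (-4*(g + 5))/2 = -4 + (-4*(5 + g))/2 = -4 + (-20 - 4*g)/2 = -4 + (-10 - 2*g) = -14 - 2*g)
20*(T + t(F, 5)) = 20*(-49 + (-14 - 2*5)) = 20*(-49 + (-14 - 10)) = 20*(-49 - 24) = 20*(-73) = -1460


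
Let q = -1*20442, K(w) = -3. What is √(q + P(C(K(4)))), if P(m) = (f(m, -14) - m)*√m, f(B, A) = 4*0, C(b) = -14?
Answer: √(-20442 + 14*I*√14) ≈ 0.183 + 142.98*I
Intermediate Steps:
f(B, A) = 0
q = -20442
P(m) = -m^(3/2) (P(m) = (0 - m)*√m = (-m)*√m = -m^(3/2))
√(q + P(C(K(4)))) = √(-20442 - (-14)^(3/2)) = √(-20442 - (-14)*I*√14) = √(-20442 + 14*I*√14)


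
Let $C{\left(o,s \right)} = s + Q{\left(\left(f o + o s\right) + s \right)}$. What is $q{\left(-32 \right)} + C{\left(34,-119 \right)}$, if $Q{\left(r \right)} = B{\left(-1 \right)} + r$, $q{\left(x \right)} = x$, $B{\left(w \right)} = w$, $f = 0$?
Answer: $-4317$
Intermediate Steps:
$Q{\left(r \right)} = -1 + r$
$C{\left(o,s \right)} = -1 + 2 s + o s$ ($C{\left(o,s \right)} = s - \left(1 - s - o s\right) = s + \left(-1 + s + o s\right) = -1 + 2 s + o s$)
$q{\left(-32 \right)} + C{\left(34,-119 \right)} = -32 + \left(-1 + 2 \left(-119\right) + 34 \left(-119\right)\right) = -32 - 4285 = -4317$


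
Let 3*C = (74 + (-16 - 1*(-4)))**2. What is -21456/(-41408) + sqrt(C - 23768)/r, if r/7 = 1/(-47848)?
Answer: 1341/2588 - 95696*I*sqrt(50595)/21 ≈ 0.51816 - 1.025e+6*I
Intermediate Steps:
C = 3844/3 (C = (74 + (-16 - 1*(-4)))**2/3 = (74 + (-16 + 4))**2/3 = (74 - 12)**2/3 = (1/3)*62**2 = (1/3)*3844 = 3844/3 ≈ 1281.3)
r = -7/47848 (r = 7/(-47848) = 7*(-1/47848) = -7/47848 ≈ -0.00014630)
-21456/(-41408) + sqrt(C - 23768)/r = -21456/(-41408) + sqrt(3844/3 - 23768)/(-7/47848) = -21456*(-1/41408) + sqrt(-67460/3)*(-47848/7) = 1341/2588 + (2*I*sqrt(50595)/3)*(-47848/7) = 1341/2588 - 95696*I*sqrt(50595)/21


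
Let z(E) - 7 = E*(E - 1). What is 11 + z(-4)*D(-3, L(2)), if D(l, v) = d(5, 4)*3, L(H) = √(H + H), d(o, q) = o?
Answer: 416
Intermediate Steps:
z(E) = 7 + E*(-1 + E) (z(E) = 7 + E*(E - 1) = 7 + E*(-1 + E))
L(H) = √2*√H (L(H) = √(2*H) = √2*√H)
D(l, v) = 15 (D(l, v) = 5*3 = 15)
11 + z(-4)*D(-3, L(2)) = 11 + (7 + (-4)² - 1*(-4))*15 = 11 + (7 + 16 + 4)*15 = 11 + 27*15 = 11 + 405 = 416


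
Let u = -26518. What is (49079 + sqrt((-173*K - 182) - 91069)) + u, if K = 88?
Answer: 22561 + 5*I*sqrt(4259) ≈ 22561.0 + 326.31*I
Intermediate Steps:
(49079 + sqrt((-173*K - 182) - 91069)) + u = (49079 + sqrt((-173*88 - 182) - 91069)) - 26518 = (49079 + sqrt((-15224 - 182) - 91069)) - 26518 = (49079 + sqrt(-15406 - 91069)) - 26518 = (49079 + sqrt(-106475)) - 26518 = (49079 + 5*I*sqrt(4259)) - 26518 = 22561 + 5*I*sqrt(4259)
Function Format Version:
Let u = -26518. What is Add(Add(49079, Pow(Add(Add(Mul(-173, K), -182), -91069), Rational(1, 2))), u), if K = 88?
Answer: Add(22561, Mul(5, I, Pow(4259, Rational(1, 2)))) ≈ Add(22561., Mul(326.31, I))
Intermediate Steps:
Add(Add(49079, Pow(Add(Add(Mul(-173, K), -182), -91069), Rational(1, 2))), u) = Add(Add(49079, Pow(Add(Add(Mul(-173, 88), -182), -91069), Rational(1, 2))), -26518) = Add(Add(49079, Pow(Add(Add(-15224, -182), -91069), Rational(1, 2))), -26518) = Add(Add(49079, Pow(Add(-15406, -91069), Rational(1, 2))), -26518) = Add(Add(49079, Pow(-106475, Rational(1, 2))), -26518) = Add(Add(49079, Mul(5, I, Pow(4259, Rational(1, 2)))), -26518) = Add(22561, Mul(5, I, Pow(4259, Rational(1, 2))))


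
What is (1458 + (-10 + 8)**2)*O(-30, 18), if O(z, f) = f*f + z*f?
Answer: -315792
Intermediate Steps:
O(z, f) = f**2 + f*z
(1458 + (-10 + 8)**2)*O(-30, 18) = (1458 + (-10 + 8)**2)*(18*(18 - 30)) = (1458 + (-2)**2)*(18*(-12)) = (1458 + 4)*(-216) = 1462*(-216) = -315792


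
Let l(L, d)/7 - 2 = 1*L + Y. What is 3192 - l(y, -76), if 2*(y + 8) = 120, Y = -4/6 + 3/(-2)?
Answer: 16975/6 ≈ 2829.2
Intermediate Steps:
Y = -13/6 (Y = -4*1/6 + 3*(-1/2) = -2/3 - 3/2 = -13/6 ≈ -2.1667)
y = 52 (y = -8 + (1/2)*120 = -8 + 60 = 52)
l(L, d) = -7/6 + 7*L (l(L, d) = 14 + 7*(1*L - 13/6) = 14 + 7*(L - 13/6) = 14 + 7*(-13/6 + L) = 14 + (-91/6 + 7*L) = -7/6 + 7*L)
3192 - l(y, -76) = 3192 - (-7/6 + 7*52) = 3192 - (-7/6 + 364) = 3192 - 1*2177/6 = 3192 - 2177/6 = 16975/6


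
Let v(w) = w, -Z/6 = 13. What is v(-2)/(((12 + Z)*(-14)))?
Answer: -1/462 ≈ -0.0021645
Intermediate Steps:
Z = -78 (Z = -6*13 = -78)
v(-2)/(((12 + Z)*(-14))) = -2*(-1/(14*(12 - 78))) = -2/((-66*(-14))) = -2/924 = -2*1/924 = -1/462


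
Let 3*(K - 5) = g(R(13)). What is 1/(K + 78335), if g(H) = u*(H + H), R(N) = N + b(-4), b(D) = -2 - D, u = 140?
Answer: 1/79740 ≈ 1.2541e-5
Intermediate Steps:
R(N) = 2 + N (R(N) = N + (-2 - 1*(-4)) = N + (-2 + 4) = N + 2 = 2 + N)
g(H) = 280*H (g(H) = 140*(H + H) = 140*(2*H) = 280*H)
K = 1405 (K = 5 + (280*(2 + 13))/3 = 5 + (280*15)/3 = 5 + (⅓)*4200 = 5 + 1400 = 1405)
1/(K + 78335) = 1/(1405 + 78335) = 1/79740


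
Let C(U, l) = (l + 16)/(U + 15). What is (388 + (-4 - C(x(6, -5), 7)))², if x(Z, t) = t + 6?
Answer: 37466641/256 ≈ 1.4635e+5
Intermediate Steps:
x(Z, t) = 6 + t
C(U, l) = (16 + l)/(15 + U)
(388 + (-4 - C(x(6, -5), 7)))² = (388 + (-4 - (16 + 7)/(15 + (6 - 5))))² = (388 + (-4 - 23/(15 + 1)))² = (388 + (-4 - 23/16))² = (388 - 87/16)² = (6121/16)² = 37466641/256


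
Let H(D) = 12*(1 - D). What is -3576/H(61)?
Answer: 149/30 ≈ 4.9667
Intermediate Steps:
H(D) = 12 - 12*D
-3576/H(61) = -3576/(12 - 12*61) = -3576/(12 - 732) = -3576/(-720) = -3576*(-1/720) = 149/30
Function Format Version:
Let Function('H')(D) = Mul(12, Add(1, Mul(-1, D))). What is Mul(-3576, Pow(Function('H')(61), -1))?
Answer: Rational(149, 30) ≈ 4.9667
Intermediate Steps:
Function('H')(D) = Add(12, Mul(-12, D))
Mul(-3576, Pow(Function('H')(61), -1)) = Mul(-3576, Pow(Add(12, Mul(-12, 61)), -1)) = Mul(-3576, Pow(Add(12, -732), -1)) = Mul(-3576, Pow(-720, -1)) = Mul(-3576, Rational(-1, 720)) = Rational(149, 30)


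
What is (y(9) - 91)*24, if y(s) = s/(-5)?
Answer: -11136/5 ≈ -2227.2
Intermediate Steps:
y(s) = -s/5 (y(s) = s*(-⅕) = -s/5)
(y(9) - 91)*24 = (-⅕*9 - 91)*24 = (-9/5 - 91)*24 = -464/5*24 = -11136/5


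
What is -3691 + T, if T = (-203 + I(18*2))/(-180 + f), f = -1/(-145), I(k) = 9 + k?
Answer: -96308499/26099 ≈ -3690.1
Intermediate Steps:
f = 1/145 (f = -1*(-1/145) = 1/145 ≈ 0.0068966)
T = 22910/26099 (T = (-203 + (9 + 18*2))/(-180 + 1/145) = (-203 + (9 + 36))/(-26099/145) = (-203 + 45)*(-145/26099) = -158*(-145/26099) = 22910/26099 ≈ 0.87781)
-3691 + T = -3691 + 22910/26099 = -96308499/26099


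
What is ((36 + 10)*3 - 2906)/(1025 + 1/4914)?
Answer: -13601952/5036851 ≈ -2.7005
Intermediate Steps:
((36 + 10)*3 - 2906)/(1025 + 1/4914) = (46*3 - 2906)/(1025 + 1/4914) = (138 - 2906)/(5036851/4914) = -2768*4914/5036851 = -13601952/5036851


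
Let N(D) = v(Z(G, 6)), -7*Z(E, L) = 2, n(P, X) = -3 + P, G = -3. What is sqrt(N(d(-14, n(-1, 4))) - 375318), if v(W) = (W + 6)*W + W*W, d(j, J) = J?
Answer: I*sqrt(18390658)/7 ≈ 612.63*I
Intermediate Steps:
Z(E, L) = -2/7 (Z(E, L) = -1/7*2 = -2/7)
v(W) = W**2 + W*(6 + W) (v(W) = (6 + W)*W + W**2 = W*(6 + W) + W**2 = W**2 + W*(6 + W))
N(D) = -76/49 (N(D) = 2*(-2/7)*(3 - 2/7) = 2*(-2/7)*(19/7) = -76/49)
sqrt(N(d(-14, n(-1, 4))) - 375318) = sqrt(-76/49 - 375318) = sqrt(-18390658/49) = I*sqrt(18390658)/7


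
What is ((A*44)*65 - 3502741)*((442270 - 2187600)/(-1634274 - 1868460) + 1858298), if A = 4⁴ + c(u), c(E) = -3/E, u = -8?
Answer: -6009025978237010509/1167578 ≈ -5.1466e+12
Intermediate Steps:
A = 2051/8 (A = 4⁴ - 3/(-8) = 256 - 3*(-⅛) = 256 + 3/8 = 2051/8 ≈ 256.38)
((A*44)*65 - 3502741)*((442270 - 2187600)/(-1634274 - 1868460) + 1858298) = (((2051/8)*44)*65 - 3502741)*((442270 - 2187600)/(-1634274 - 1868460) + 1858298) = ((22561/2)*65 - 3502741)*(-1745330/(-3502734) + 1858298) = (1466465/2 - 3502741)*(-1745330*(-1/3502734) + 1858298) = -5539017*(872665/1751367 + 1858298)/2 = -5539017/2*3254562666031/1751367 = -6009025978237010509/1167578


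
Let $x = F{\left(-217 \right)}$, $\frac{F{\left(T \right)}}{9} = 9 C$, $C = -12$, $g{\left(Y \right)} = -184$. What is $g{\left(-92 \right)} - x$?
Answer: $788$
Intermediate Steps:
$F{\left(T \right)} = -972$ ($F{\left(T \right)} = 9 \cdot 9 \left(-12\right) = 9 \left(-108\right) = -972$)
$x = -972$
$g{\left(-92 \right)} - x = -184 - -972 = -184 + 972 = 788$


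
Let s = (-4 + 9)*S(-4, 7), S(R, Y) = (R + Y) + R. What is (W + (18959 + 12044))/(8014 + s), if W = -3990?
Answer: 27013/8009 ≈ 3.3728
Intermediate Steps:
S(R, Y) = Y + 2*R
s = -5 (s = (-4 + 9)*(7 + 2*(-4)) = 5*(7 - 8) = 5*(-1) = -5)
(W + (18959 + 12044))/(8014 + s) = (-3990 + (18959 + 12044))/(8014 - 5) = (-3990 + 31003)/8009 = 27013*(1/8009) = 27013/8009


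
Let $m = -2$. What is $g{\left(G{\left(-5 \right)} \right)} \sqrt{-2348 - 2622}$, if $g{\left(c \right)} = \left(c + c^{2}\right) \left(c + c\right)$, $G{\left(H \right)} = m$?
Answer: $- 8 i \sqrt{4970} \approx - 563.99 i$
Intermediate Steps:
$G{\left(H \right)} = -2$
$g{\left(c \right)} = 2 c \left(c + c^{2}\right)$ ($g{\left(c \right)} = \left(c + c^{2}\right) 2 c = 2 c \left(c + c^{2}\right)$)
$g{\left(G{\left(-5 \right)} \right)} \sqrt{-2348 - 2622} = 2 \left(-2\right)^{2} \left(1 - 2\right) \sqrt{-2348 - 2622} = 2 \cdot 4 \left(-1\right) \sqrt{-4970} = - 8 i \sqrt{4970}$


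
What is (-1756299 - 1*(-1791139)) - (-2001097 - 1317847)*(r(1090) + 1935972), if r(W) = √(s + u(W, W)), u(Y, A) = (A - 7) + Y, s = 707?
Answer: 6425382688408 + 79654656*√5 ≈ 6.4256e+12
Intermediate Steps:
u(Y, A) = -7 + A + Y (u(Y, A) = (-7 + A) + Y = -7 + A + Y)
r(W) = √(700 + 2*W) (r(W) = √(707 + (-7 + W + W)) = √(707 + (-7 + 2*W)) = √(700 + 2*W))
(-1756299 - 1*(-1791139)) - (-2001097 - 1317847)*(r(1090) + 1935972) = (-1756299 - 1*(-1791139)) - (-2001097 - 1317847)*(√(700 + 2*1090) + 1935972) = (-1756299 + 1791139) - (-3318944)*(√(700 + 2180) + 1935972) = 34840 - (-3318944)*(√2880 + 1935972) = 34840 - (-3318944)*(24*√5 + 1935972) = 34840 - (-3318944)*(1935972 + 24*√5) = 34840 - (-6425382653568 - 79654656*√5) = 34840 + (6425382653568 + 79654656*√5) = 6425382688408 + 79654656*√5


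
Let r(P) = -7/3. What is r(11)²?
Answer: 49/9 ≈ 5.4444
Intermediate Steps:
r(P) = -7/3 (r(P) = -7*⅓ = -7/3)
r(11)² = (-7/3)² = 49/9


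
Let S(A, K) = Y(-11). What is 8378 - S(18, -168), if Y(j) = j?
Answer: 8389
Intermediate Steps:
S(A, K) = -11
8378 - S(18, -168) = 8378 - 1*(-11) = 8378 + 11 = 8389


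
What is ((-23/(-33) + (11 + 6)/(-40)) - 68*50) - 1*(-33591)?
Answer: 39852479/1320 ≈ 30191.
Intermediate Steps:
((-23/(-33) + (11 + 6)/(-40)) - 68*50) - 1*(-33591) = ((-23*(-1/33) + 17*(-1/40)) - 3400) + 33591 = ((23/33 - 17/40) - 3400) + 33591 = (359/1320 - 3400) + 33591 = -4487641/1320 + 33591 = 39852479/1320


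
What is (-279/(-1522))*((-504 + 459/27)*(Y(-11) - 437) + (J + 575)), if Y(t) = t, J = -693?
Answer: 30419091/761 ≈ 39973.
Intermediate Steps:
(-279/(-1522))*((-504 + 459/27)*(Y(-11) - 437) + (J + 575)) = (-279/(-1522))*((-504 + 459/27)*(-11 - 437) + (-693 + 575)) = (-279*(-1/1522))*((-504 + 459*(1/27))*(-448) - 118) = 279*((-504 + 17)*(-448) - 118)/1522 = 279*(-487*(-448) - 118)/1522 = 279*(218176 - 118)/1522 = (279/1522)*218058 = 30419091/761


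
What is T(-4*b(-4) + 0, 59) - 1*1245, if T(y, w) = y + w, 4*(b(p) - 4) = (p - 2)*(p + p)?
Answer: -1250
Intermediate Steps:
b(p) = 4 + p*(-2 + p)/2 (b(p) = 4 + ((p - 2)*(p + p))/4 = 4 + ((-2 + p)*(2*p))/4 = 4 + (2*p*(-2 + p))/4 = 4 + p*(-2 + p)/2)
T(y, w) = w + y
T(-4*b(-4) + 0, 59) - 1*1245 = (59 + (-4*(4 + (½)*(-4)² - 1*(-4)) + 0)) - 1*1245 = (59 + (-4*(4 + (½)*16 + 4) + 0)) - 1245 = (59 + (-4*(4 + 8 + 4) + 0)) - 1245 = (59 + (-4*16 + 0)) - 1245 = (59 + (-64 + 0)) - 1245 = (59 - 64) - 1245 = -5 - 1245 = -1250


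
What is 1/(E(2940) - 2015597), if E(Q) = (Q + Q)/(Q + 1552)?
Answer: -1123/2263513961 ≈ -4.9613e-7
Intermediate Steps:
E(Q) = 2*Q/(1552 + Q) (E(Q) = (2*Q)/(1552 + Q) = 2*Q/(1552 + Q))
1/(E(2940) - 2015597) = 1/(2*2940/(1552 + 2940) - 2015597) = 1/(2*2940/4492 - 2015597) = 1/(2*2940*(1/4492) - 2015597) = 1/(1470/1123 - 2015597) = 1/(-2263513961/1123) = -1123/2263513961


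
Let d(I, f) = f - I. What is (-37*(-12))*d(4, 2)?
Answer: -888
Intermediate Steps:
(-37*(-12))*d(4, 2) = (-37*(-12))*(2 - 1*4) = 444*(2 - 4) = 444*(-2) = -888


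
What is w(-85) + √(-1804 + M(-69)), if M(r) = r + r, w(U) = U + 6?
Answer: -79 + I*√1942 ≈ -79.0 + 44.068*I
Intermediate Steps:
w(U) = 6 + U
M(r) = 2*r
w(-85) + √(-1804 + M(-69)) = (6 - 85) + √(-1804 + 2*(-69)) = -79 + √(-1804 - 138) = -79 + √(-1942) = -79 + I*√1942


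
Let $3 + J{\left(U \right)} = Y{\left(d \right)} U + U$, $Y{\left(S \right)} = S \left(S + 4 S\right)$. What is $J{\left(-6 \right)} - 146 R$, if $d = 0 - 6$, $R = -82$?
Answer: $10883$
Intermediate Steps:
$d = -6$ ($d = 0 - 6 = -6$)
$Y{\left(S \right)} = 5 S^{2}$ ($Y{\left(S \right)} = S 5 S = 5 S^{2}$)
$J{\left(U \right)} = -3 + 181 U$ ($J{\left(U \right)} = -3 + \left(5 \left(-6\right)^{2} U + U\right) = -3 + \left(5 \cdot 36 U + U\right) = -3 + \left(180 U + U\right) = -3 + 181 U$)
$J{\left(-6 \right)} - 146 R = \left(-3 + 181 \left(-6\right)\right) - -11972 = \left(-3 - 1086\right) + 11972 = -1089 + 11972 = 10883$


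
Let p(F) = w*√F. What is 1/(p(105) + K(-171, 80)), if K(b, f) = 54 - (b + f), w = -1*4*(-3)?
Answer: 29/1181 - 12*√105/5905 ≈ 0.0037319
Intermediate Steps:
w = 12 (w = -4*(-3) = 12)
p(F) = 12*√F
K(b, f) = 54 - b - f (K(b, f) = 54 + (-b - f) = 54 - b - f)
1/(p(105) + K(-171, 80)) = 1/(12*√105 + (54 - 1*(-171) - 1*80)) = 1/(12*√105 + (54 + 171 - 80)) = 1/(12*√105 + 145) = 1/(145 + 12*√105)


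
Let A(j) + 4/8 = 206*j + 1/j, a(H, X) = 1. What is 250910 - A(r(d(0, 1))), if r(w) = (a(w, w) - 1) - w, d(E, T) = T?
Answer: 502235/2 ≈ 2.5112e+5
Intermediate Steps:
r(w) = -w (r(w) = (1 - 1) - w = 0 - w = -w)
A(j) = -½ + 1/j + 206*j (A(j) = -½ + (206*j + 1/j) = -½ + (1/j + 206*j) = -½ + 1/j + 206*j)
250910 - A(r(d(0, 1))) = 250910 - (-½ + 1/(-1*1) + 206*(-1*1)) = 250910 - (-½ + 1/(-1) + 206*(-1)) = 250910 - (-½ - 1 - 206) = 250910 - 1*(-415/2) = 250910 + 415/2 = 502235/2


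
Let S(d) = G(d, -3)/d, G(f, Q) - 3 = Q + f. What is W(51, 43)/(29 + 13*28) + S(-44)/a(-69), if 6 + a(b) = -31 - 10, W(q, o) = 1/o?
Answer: -16852/794253 ≈ -0.021217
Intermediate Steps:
a(b) = -47 (a(b) = -6 + (-31 - 10) = -6 - 41 = -47)
G(f, Q) = 3 + Q + f (G(f, Q) = 3 + (Q + f) = 3 + Q + f)
S(d) = 1 (S(d) = (3 - 3 + d)/d = d/d = 1)
W(51, 43)/(29 + 13*28) + S(-44)/a(-69) = 1/(43*(29 + 13*28)) + 1/(-47) = 1/(43*(29 + 364)) + 1*(-1/47) = (1/43)/393 - 1/47 = (1/43)*(1/393) - 1/47 = 1/16899 - 1/47 = -16852/794253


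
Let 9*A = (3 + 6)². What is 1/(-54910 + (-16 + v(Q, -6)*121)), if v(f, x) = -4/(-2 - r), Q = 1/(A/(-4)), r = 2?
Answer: -1/54805 ≈ -1.8247e-5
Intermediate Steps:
A = 9 (A = (3 + 6)²/9 = (⅑)*9² = (⅑)*81 = 9)
Q = -4/9 (Q = 1/(9/(-4)) = 1/(9*(-¼)) = 1/(-9/4) = -4/9 ≈ -0.44444)
v(f, x) = 1 (v(f, x) = -4/(-2 - 1*2) = -4/(-2 - 2) = -4/(-4) = -4*(-¼) = 1)
1/(-54910 + (-16 + v(Q, -6)*121)) = 1/(-54910 + (-16 + 1*121)) = 1/(-54910 + (-16 + 121)) = 1/(-54910 + 105) = 1/(-54805) = -1/54805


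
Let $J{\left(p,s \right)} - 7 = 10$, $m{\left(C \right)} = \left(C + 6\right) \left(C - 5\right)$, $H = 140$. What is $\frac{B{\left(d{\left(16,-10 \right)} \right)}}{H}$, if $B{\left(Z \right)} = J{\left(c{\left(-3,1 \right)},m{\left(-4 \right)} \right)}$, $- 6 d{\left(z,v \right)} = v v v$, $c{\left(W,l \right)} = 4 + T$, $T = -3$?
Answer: $\frac{17}{140} \approx 0.12143$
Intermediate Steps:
$c{\left(W,l \right)} = 1$ ($c{\left(W,l \right)} = 4 - 3 = 1$)
$d{\left(z,v \right)} = - \frac{v^{3}}{6}$ ($d{\left(z,v \right)} = - \frac{v v v}{6} = - \frac{v^{2} v}{6} = - \frac{v^{3}}{6}$)
$m{\left(C \right)} = \left(-5 + C\right) \left(6 + C\right)$ ($m{\left(C \right)} = \left(6 + C\right) \left(-5 + C\right) = \left(-5 + C\right) \left(6 + C\right)$)
$J{\left(p,s \right)} = 17$ ($J{\left(p,s \right)} = 7 + 10 = 17$)
$B{\left(Z \right)} = 17$
$\frac{B{\left(d{\left(16,-10 \right)} \right)}}{H} = \frac{17}{140}$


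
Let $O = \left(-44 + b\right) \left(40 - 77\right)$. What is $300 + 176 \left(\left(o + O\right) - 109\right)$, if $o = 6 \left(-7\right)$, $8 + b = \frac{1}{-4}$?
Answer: $313976$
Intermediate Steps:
$b = - \frac{33}{4}$ ($b = -8 + \frac{1}{-4} = -8 - \frac{1}{4} = - \frac{33}{4} \approx -8.25$)
$O = \frac{7733}{4}$ ($O = \left(-44 - \frac{33}{4}\right) \left(40 - 77\right) = \left(- \frac{209}{4}\right) \left(-37\right) = \frac{7733}{4} \approx 1933.3$)
$o = -42$
$300 + 176 \left(\left(o + O\right) - 109\right) = 300 + 176 \left(\left(-42 + \frac{7733}{4}\right) - 109\right) = 300 + 176 \left(\frac{7565}{4} - 109\right) = 300 + 176 \cdot \frac{7129}{4} = 300 + 313676 = 313976$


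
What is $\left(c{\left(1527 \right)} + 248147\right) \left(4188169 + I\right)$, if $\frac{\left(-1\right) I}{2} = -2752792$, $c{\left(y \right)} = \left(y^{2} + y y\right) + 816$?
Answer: $47619795806013$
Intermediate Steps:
$c{\left(y \right)} = 816 + 2 y^{2}$ ($c{\left(y \right)} = \left(y^{2} + y^{2}\right) + 816 = 2 y^{2} + 816 = 816 + 2 y^{2}$)
$I = 5505584$ ($I = \left(-2\right) \left(-2752792\right) = 5505584$)
$\left(c{\left(1527 \right)} + 248147\right) \left(4188169 + I\right) = \left(\left(816 + 2 \cdot 1527^{2}\right) + 248147\right) \left(4188169 + 5505584\right) = \left(\left(816 + 2 \cdot 2331729\right) + 248147\right) 9693753 = \left(\left(816 + 4663458\right) + 248147\right) 9693753 = \left(4664274 + 248147\right) 9693753 = 4912421 \cdot 9693753 = 47619795806013$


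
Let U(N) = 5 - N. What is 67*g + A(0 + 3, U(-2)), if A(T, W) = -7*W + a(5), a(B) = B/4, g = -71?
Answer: -19219/4 ≈ -4804.8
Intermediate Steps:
a(B) = B/4 (a(B) = B*(¼) = B/4)
A(T, W) = 5/4 - 7*W (A(T, W) = -7*W + (¼)*5 = -7*W + 5/4 = 5/4 - 7*W)
67*g + A(0 + 3, U(-2)) = 67*(-71) + (5/4 - 7*(5 - 1*(-2))) = -4757 + (5/4 - 7*(5 + 2)) = -4757 + (5/4 - 7*7) = -4757 + (5/4 - 49) = -4757 - 191/4 = -19219/4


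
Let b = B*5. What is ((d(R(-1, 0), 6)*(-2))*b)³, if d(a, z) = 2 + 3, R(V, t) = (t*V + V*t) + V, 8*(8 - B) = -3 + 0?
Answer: -4699421875/64 ≈ -7.3428e+7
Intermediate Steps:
B = 67/8 (B = 8 - (-3 + 0)/8 = 8 - ⅛*(-3) = 8 + 3/8 = 67/8 ≈ 8.3750)
R(V, t) = V + 2*V*t (R(V, t) = (V*t + V*t) + V = 2*V*t + V = V + 2*V*t)
d(a, z) = 5
b = 335/8 (b = (67/8)*5 = 335/8 ≈ 41.875)
((d(R(-1, 0), 6)*(-2))*b)³ = ((5*(-2))*(335/8))³ = (-10*335/8)³ = (-1675/4)³ = -4699421875/64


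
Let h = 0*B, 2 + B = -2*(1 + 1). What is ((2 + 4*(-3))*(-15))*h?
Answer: 0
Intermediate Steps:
B = -6 (B = -2 - 2*(1 + 1) = -2 - 2*2 = -2 - 4 = -6)
h = 0 (h = 0*(-6) = 0)
((2 + 4*(-3))*(-15))*h = ((2 + 4*(-3))*(-15))*0 = ((2 - 12)*(-15))*0 = -10*(-15)*0 = 150*0 = 0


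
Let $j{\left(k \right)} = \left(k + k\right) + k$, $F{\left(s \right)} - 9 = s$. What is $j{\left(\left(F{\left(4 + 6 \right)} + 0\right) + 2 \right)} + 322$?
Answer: $385$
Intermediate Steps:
$F{\left(s \right)} = 9 + s$
$j{\left(k \right)} = 3 k$ ($j{\left(k \right)} = 2 k + k = 3 k$)
$j{\left(\left(F{\left(4 + 6 \right)} + 0\right) + 2 \right)} + 322 = 3 \left(\left(\left(9 + \left(4 + 6\right)\right) + 0\right) + 2\right) + 322 = 3 \left(\left(\left(9 + 10\right) + 0\right) + 2\right) + 322 = 3 \left(\left(19 + 0\right) + 2\right) + 322 = 3 \left(19 + 2\right) + 322 = 3 \cdot 21 + 322 = 63 + 322 = 385$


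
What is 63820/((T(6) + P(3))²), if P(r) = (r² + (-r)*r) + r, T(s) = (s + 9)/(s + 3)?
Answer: 143595/49 ≈ 2930.5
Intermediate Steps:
T(s) = (9 + s)/(3 + s)
P(r) = r (P(r) = (r² - r²) + r = 0 + r = r)
63820/((T(6) + P(3))²) = 63820/(((9 + 6)/(3 + 6) + 3)²) = 63820/((15/9 + 3)²) = 63820/(((⅑)*15 + 3)²) = 63820/((5/3 + 3)²) = 63820/((14/3)²) = 63820/(196/9) = 63820*(9/196) = 143595/49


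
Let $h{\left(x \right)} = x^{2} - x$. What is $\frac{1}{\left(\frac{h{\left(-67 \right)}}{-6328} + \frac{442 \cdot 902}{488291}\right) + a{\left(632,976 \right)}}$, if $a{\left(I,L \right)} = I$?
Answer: $\frac{45439786}{28722330319} \approx 0.001582$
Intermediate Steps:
$\frac{1}{\left(\frac{h{\left(-67 \right)}}{-6328} + \frac{442 \cdot 902}{488291}\right) + a{\left(632,976 \right)}} = \frac{1}{\left(\frac{\left(-67\right) \left(-1 - 67\right)}{-6328} + \frac{442 \cdot 902}{488291}\right) + 632} = \frac{1}{\left(\left(-67\right) \left(-68\right) \left(- \frac{1}{6328}\right) + 398684 \cdot \frac{1}{488291}\right) + 632} = \frac{1}{\left(4556 \left(- \frac{1}{6328}\right) + \frac{23452}{28723}\right) + 632} = \frac{1}{\left(- \frac{1139}{1582} + \frac{23452}{28723}\right) + 632} = \frac{1}{\frac{4385567}{45439786} + 632} = \frac{1}{\frac{28722330319}{45439786}} = \frac{45439786}{28722330319}$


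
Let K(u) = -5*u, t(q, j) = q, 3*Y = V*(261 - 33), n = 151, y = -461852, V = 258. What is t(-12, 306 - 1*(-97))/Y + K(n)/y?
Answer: 1069/1045244 ≈ 0.0010227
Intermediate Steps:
Y = 19608 (Y = (258*(261 - 33))/3 = (258*228)/3 = (⅓)*58824 = 19608)
t(-12, 306 - 1*(-97))/Y + K(n)/y = -12/19608 - 5*151/(-461852) = -12*1/19608 - 755*(-1/461852) = -1/1634 + 755/461852 = 1069/1045244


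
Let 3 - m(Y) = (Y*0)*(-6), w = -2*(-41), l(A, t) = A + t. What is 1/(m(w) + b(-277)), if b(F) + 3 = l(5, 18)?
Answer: 1/23 ≈ 0.043478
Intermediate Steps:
w = 82
b(F) = 20 (b(F) = -3 + (5 + 18) = -3 + 23 = 20)
m(Y) = 3 (m(Y) = 3 - Y*0*(-6) = 3 - 0*(-6) = 3 - 1*0 = 3 + 0 = 3)
1/(m(w) + b(-277)) = 1/(3 + 20) = 1/23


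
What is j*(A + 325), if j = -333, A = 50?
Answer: -124875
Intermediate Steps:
j*(A + 325) = -333*(50 + 325) = -333*375 = -124875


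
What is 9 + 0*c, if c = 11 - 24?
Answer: 9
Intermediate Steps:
c = -13
9 + 0*c = 9 + 0*(-13) = 9 + 0 = 9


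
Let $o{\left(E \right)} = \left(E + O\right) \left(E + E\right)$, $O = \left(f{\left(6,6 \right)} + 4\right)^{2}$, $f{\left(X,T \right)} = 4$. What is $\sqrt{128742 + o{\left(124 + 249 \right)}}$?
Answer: $2 \sqrt{113686} \approx 674.35$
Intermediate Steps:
$O = 64$ ($O = \left(4 + 4\right)^{2} = 8^{2} = 64$)
$o{\left(E \right)} = 2 E \left(64 + E\right)$ ($o{\left(E \right)} = \left(E + 64\right) \left(E + E\right) = \left(64 + E\right) 2 E = 2 E \left(64 + E\right)$)
$\sqrt{128742 + o{\left(124 + 249 \right)}} = \sqrt{128742 + 2 \left(124 + 249\right) \left(64 + \left(124 + 249\right)\right)} = \sqrt{128742 + 2 \cdot 373 \left(64 + 373\right)} = \sqrt{128742 + 2 \cdot 373 \cdot 437} = \sqrt{128742 + 326002} = \sqrt{454744} = 2 \sqrt{113686}$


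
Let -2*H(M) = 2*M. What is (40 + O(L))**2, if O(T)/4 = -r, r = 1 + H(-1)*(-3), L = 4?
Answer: 2304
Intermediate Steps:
H(M) = -M
r = -2 (r = 1 - 1*(-1)*(-3) = 1 + 1*(-3) = 1 - 3 = -2)
O(T) = 8 (O(T) = 4*(-1*(-2)) = 4*2 = 8)
(40 + O(L))**2 = (40 + 8)**2 = 48**2 = 2304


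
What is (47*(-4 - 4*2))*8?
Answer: -4512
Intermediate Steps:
(47*(-4 - 4*2))*8 = (47*(-4 - 8))*8 = (47*(-12))*8 = -564*8 = -4512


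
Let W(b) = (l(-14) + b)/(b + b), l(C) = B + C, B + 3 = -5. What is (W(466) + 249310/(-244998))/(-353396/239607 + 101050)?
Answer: -205625748899/38392415750079651 ≈ -5.3559e-6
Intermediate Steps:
B = -8 (B = -3 - 5 = -8)
l(C) = -8 + C
W(b) = (-22 + b)/(2*b) (W(b) = ((-8 - 14) + b)/(b + b) = (-22 + b)/((2*b)) = (-22 + b)*(1/(2*b)) = (-22 + b)/(2*b))
(W(466) + 249310/(-244998))/(-353396/239607 + 101050) = ((½)*(-22 + 466)/466 + 249310/(-244998))/(-353396/239607 + 101050) = ((½)*(1/466)*444 + 249310*(-1/244998))/(-353396*1/239607 + 101050) = (111/233 - 124655/122499)/(-353396/239607 + 101050) = -15447226/(28542267*24211933954/239607) = -15447226/28542267*239607/24211933954 = -205625748899/38392415750079651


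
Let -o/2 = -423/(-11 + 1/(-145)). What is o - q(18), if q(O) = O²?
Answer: -106629/266 ≈ -400.86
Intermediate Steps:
o = -20445/266 (o = -(-846)/(-11 + 1/(-145)) = -(-846)/(-11 - 1/145) = -(-846)/(-1596/145) = -(-846)*(-145)/1596 = -2*20445/532 = -20445/266 ≈ -76.861)
o - q(18) = -20445/266 - 1*18² = -20445/266 - 1*324 = -20445/266 - 324 = -106629/266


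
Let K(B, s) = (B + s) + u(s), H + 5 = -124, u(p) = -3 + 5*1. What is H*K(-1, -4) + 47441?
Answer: 47828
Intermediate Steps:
u(p) = 2 (u(p) = -3 + 5 = 2)
H = -129 (H = -5 - 124 = -129)
K(B, s) = 2 + B + s (K(B, s) = (B + s) + 2 = 2 + B + s)
H*K(-1, -4) + 47441 = -129*(2 - 1 - 4) + 47441 = -129*(-3) + 47441 = 387 + 47441 = 47828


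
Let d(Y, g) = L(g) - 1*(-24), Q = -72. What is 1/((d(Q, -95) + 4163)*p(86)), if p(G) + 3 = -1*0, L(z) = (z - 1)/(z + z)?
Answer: -95/1193439 ≈ -7.9602e-5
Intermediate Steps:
L(z) = (-1 + z)/(2*z) (L(z) = (-1 + z)/((2*z)) = (-1 + z)*(1/(2*z)) = (-1 + z)/(2*z))
p(G) = -3 (p(G) = -3 - 1*0 = -3 + 0 = -3)
d(Y, g) = 24 + (-1 + g)/(2*g) (d(Y, g) = (-1 + g)/(2*g) - 1*(-24) = (-1 + g)/(2*g) + 24 = 24 + (-1 + g)/(2*g))
1/((d(Q, -95) + 4163)*p(86)) = 1/(((½)*(-1 + 49*(-95))/(-95) + 4163)*(-3)) = -⅓/((½)*(-1/95)*(-1 - 4655) + 4163) = -⅓/((½)*(-1/95)*(-4656) + 4163) = -⅓/(2328/95 + 4163) = -⅓/(397813/95) = (95/397813)*(-⅓) = -95/1193439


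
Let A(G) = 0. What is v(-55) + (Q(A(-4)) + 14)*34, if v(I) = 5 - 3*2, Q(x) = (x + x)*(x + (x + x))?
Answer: 475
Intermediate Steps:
Q(x) = 6*x² (Q(x) = (2*x)*(x + 2*x) = (2*x)*(3*x) = 6*x²)
v(I) = -1 (v(I) = 5 - 6 = -1)
v(-55) + (Q(A(-4)) + 14)*34 = -1 + (6*0² + 14)*34 = -1 + (6*0 + 14)*34 = -1 + (0 + 14)*34 = -1 + 14*34 = -1 + 476 = 475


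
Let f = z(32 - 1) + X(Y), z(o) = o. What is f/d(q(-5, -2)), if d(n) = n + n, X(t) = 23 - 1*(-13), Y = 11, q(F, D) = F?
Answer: -67/10 ≈ -6.7000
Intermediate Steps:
X(t) = 36 (X(t) = 23 + 13 = 36)
d(n) = 2*n
f = 67 (f = (32 - 1) + 36 = 31 + 36 = 67)
f/d(q(-5, -2)) = 67/((2*(-5))) = 67/(-10) = 67*(-⅒) = -67/10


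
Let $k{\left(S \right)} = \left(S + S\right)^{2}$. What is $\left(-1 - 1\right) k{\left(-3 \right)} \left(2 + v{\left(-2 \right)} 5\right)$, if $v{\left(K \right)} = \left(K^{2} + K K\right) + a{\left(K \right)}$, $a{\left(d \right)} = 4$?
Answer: $-4464$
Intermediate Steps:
$v{\left(K \right)} = 4 + 2 K^{2}$ ($v{\left(K \right)} = \left(K^{2} + K K\right) + 4 = \left(K^{2} + K^{2}\right) + 4 = 2 K^{2} + 4 = 4 + 2 K^{2}$)
$k{\left(S \right)} = 4 S^{2}$ ($k{\left(S \right)} = \left(2 S\right)^{2} = 4 S^{2}$)
$\left(-1 - 1\right) k{\left(-3 \right)} \left(2 + v{\left(-2 \right)} 5\right) = \left(-1 - 1\right) 4 \left(-3\right)^{2} \left(2 + \left(4 + 2 \left(-2\right)^{2}\right) 5\right) = - 2 \cdot 4 \cdot 9 \left(2 + \left(4 + 2 \cdot 4\right) 5\right) = \left(-2\right) 36 \left(2 + \left(4 + 8\right) 5\right) = - 72 \left(2 + 12 \cdot 5\right) = - 72 \left(2 + 60\right) = \left(-72\right) 62 = -4464$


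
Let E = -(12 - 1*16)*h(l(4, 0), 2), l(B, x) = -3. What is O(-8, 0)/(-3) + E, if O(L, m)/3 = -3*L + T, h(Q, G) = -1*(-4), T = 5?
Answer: -13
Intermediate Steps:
h(Q, G) = 4
O(L, m) = 15 - 9*L (O(L, m) = 3*(-3*L + 5) = 3*(5 - 3*L) = 15 - 9*L)
E = 16 (E = -(12 - 1*16)*4 = -(12 - 16)*4 = -(-4)*4 = -1*(-16) = 16)
O(-8, 0)/(-3) + E = (15 - 9*(-8))/(-3) + 16 = (15 + 72)*(-1/3) + 16 = 87*(-1/3) + 16 = -29 + 16 = -13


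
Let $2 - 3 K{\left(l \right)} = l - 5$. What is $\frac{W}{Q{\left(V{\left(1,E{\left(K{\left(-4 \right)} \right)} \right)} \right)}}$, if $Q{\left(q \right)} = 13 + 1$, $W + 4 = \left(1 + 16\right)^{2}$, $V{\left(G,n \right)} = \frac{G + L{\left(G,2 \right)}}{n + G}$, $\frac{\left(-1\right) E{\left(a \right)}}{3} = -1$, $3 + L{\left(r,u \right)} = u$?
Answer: $\frac{285}{14} \approx 20.357$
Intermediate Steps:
$K{\left(l \right)} = \frac{7}{3} - \frac{l}{3}$ ($K{\left(l \right)} = \frac{2}{3} - \frac{l - 5}{3} = \frac{2}{3} - \frac{-5 + l}{3} = \frac{2}{3} - \left(- \frac{5}{3} + \frac{l}{3}\right) = \frac{7}{3} - \frac{l}{3}$)
$L{\left(r,u \right)} = -3 + u$
$E{\left(a \right)} = 3$ ($E{\left(a \right)} = \left(-3\right) \left(-1\right) = 3$)
$V{\left(G,n \right)} = \frac{-1 + G}{G + n}$ ($V{\left(G,n \right)} = \frac{G + \left(-3 + 2\right)}{n + G} = \frac{G - 1}{G + n} = \frac{-1 + G}{G + n}$)
$W = 285$ ($W = -4 + \left(1 + 16\right)^{2} = -4 + 17^{2} = -4 + 289 = 285$)
$Q{\left(q \right)} = 14$
$\frac{W}{Q{\left(V{\left(1,E{\left(K{\left(-4 \right)} \right)} \right)} \right)}} = \frac{285}{14}$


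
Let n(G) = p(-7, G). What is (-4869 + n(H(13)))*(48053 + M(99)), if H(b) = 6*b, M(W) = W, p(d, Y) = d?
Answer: -234789152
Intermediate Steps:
n(G) = -7
(-4869 + n(H(13)))*(48053 + M(99)) = (-4869 - 7)*(48053 + 99) = -4876*48152 = -234789152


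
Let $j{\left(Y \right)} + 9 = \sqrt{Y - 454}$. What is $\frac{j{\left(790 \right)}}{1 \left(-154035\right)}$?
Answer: $\frac{1}{17115} - \frac{4 \sqrt{21}}{154035} \approx -6.0573 \cdot 10^{-5}$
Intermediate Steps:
$j{\left(Y \right)} = -9 + \sqrt{-454 + Y}$ ($j{\left(Y \right)} = -9 + \sqrt{Y - 454} = -9 + \sqrt{-454 + Y}$)
$\frac{j{\left(790 \right)}}{1 \left(-154035\right)} = \frac{-9 + \sqrt{-454 + 790}}{1 \left(-154035\right)} = \frac{-9 + \sqrt{336}}{-154035} = \left(-9 + 4 \sqrt{21}\right) \left(- \frac{1}{154035}\right) = \frac{1}{17115} - \frac{4 \sqrt{21}}{154035}$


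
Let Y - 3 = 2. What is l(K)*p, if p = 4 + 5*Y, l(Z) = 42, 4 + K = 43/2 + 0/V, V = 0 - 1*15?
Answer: 1218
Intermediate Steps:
Y = 5 (Y = 3 + 2 = 5)
V = -15 (V = 0 - 15 = -15)
K = 35/2 (K = -4 + (43/2 + 0/(-15)) = -4 + (43*(½) + 0*(-1/15)) = -4 + (43/2 + 0) = -4 + 43/2 = 35/2 ≈ 17.500)
p = 29 (p = 4 + 5*5 = 4 + 25 = 29)
l(K)*p = 42*29 = 1218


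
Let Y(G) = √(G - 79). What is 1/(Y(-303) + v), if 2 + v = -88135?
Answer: -88137/7768131151 - I*√382/7768131151 ≈ -1.1346e-5 - 2.516e-9*I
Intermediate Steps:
v = -88137 (v = -2 - 88135 = -88137)
Y(G) = √(-79 + G)
1/(Y(-303) + v) = 1/(√(-79 - 303) - 88137) = 1/(√(-382) - 88137) = 1/(I*√382 - 88137) = 1/(-88137 + I*√382)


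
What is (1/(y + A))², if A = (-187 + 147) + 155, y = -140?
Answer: 1/625 ≈ 0.0016000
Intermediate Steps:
A = 115 (A = -40 + 155 = 115)
(1/(y + A))² = (1/(-140 + 115))² = (1/(-25))² = (-1/25)² = 1/625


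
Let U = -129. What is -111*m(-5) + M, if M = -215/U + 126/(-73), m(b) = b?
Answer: 121532/219 ≈ 554.94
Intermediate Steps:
M = -13/219 (M = -215/(-129) + 126/(-73) = -215*(-1/129) + 126*(-1/73) = 5/3 - 126/73 = -13/219 ≈ -0.059361)
-111*m(-5) + M = -111*(-5) - 13/219 = 555 - 13/219 = 121532/219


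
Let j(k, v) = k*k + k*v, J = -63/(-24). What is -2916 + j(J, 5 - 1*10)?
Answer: -187023/64 ≈ -2922.2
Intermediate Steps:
J = 21/8 (J = -63*(-1/24) = 21/8 ≈ 2.6250)
j(k, v) = k² + k*v
-2916 + j(J, 5 - 1*10) = -2916 + 21*(21/8 + (5 - 1*10))/8 = -2916 + 21*(21/8 + (5 - 10))/8 = -2916 + 21*(21/8 - 5)/8 = -2916 + (21/8)*(-19/8) = -2916 - 399/64 = -187023/64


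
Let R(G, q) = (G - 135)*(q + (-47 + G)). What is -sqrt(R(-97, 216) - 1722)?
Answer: -I*sqrt(18426) ≈ -135.74*I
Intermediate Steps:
R(G, q) = (-135 + G)*(-47 + G + q)
-sqrt(R(-97, 216) - 1722) = -sqrt((6345 + (-97)**2 - 182*(-97) - 135*216 - 97*216) - 1722) = -sqrt((6345 + 9409 + 17654 - 29160 - 20952) - 1722) = -sqrt(-16704 - 1722) = -sqrt(-18426) = -I*sqrt(18426)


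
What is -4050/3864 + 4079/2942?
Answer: 320513/947324 ≈ 0.33834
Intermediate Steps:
-4050/3864 + 4079/2942 = -4050*1/3864 + 4079*(1/2942) = -675/644 + 4079/2942 = 320513/947324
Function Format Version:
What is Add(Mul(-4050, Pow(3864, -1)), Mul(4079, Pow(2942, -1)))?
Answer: Rational(320513, 947324) ≈ 0.33834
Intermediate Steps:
Add(Mul(-4050, Pow(3864, -1)), Mul(4079, Pow(2942, -1))) = Add(Mul(-4050, Rational(1, 3864)), Mul(4079, Rational(1, 2942))) = Add(Rational(-675, 644), Rational(4079, 2942)) = Rational(320513, 947324)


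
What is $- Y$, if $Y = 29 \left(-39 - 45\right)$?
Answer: $2436$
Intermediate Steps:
$Y = -2436$ ($Y = 29 \left(-84\right) = -2436$)
$- Y = \left(-1\right) \left(-2436\right) = 2436$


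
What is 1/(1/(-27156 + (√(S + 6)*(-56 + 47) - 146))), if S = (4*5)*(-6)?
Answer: -27302 - 9*I*√114 ≈ -27302.0 - 96.094*I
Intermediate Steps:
S = -120 (S = 20*(-6) = -120)
1/(1/(-27156 + (√(S + 6)*(-56 + 47) - 146))) = 1/(1/(-27156 + (√(-120 + 6)*(-56 + 47) - 146))) = 1/(1/(-27156 + (√(-114)*(-9) - 146))) = 1/(1/(-27156 + ((I*√114)*(-9) - 146))) = 1/(1/(-27156 + (-9*I*√114 - 146))) = 1/(1/(-27156 + (-146 - 9*I*√114))) = 1/(1/(-27302 - 9*I*√114)) = -27302 - 9*I*√114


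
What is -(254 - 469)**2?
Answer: -46225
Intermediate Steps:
-(254 - 469)**2 = -1*(-215)**2 = -1*46225 = -46225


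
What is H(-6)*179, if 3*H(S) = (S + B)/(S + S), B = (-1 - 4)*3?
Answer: 1253/12 ≈ 104.42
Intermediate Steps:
B = -15 (B = -5*3 = -15)
H(S) = (-15 + S)/(6*S) (H(S) = ((S - 15)/(S + S))/3 = ((-15 + S)/((2*S)))/3 = ((-15 + S)*(1/(2*S)))/3 = ((-15 + S)/(2*S))/3 = (-15 + S)/(6*S))
H(-6)*179 = ((⅙)*(-15 - 6)/(-6))*179 = ((⅙)*(-⅙)*(-21))*179 = (7/12)*179 = 1253/12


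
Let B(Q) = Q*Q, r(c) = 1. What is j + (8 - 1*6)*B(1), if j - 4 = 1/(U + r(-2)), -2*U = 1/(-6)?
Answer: 90/13 ≈ 6.9231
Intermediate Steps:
B(Q) = Q²
U = 1/12 (U = -½/(-6) = -½*(-⅙) = 1/12 ≈ 0.083333)
j = 64/13 (j = 4 + 1/(1/12 + 1) = 4 + 1/(13/12) = 4 + 12/13 = 64/13 ≈ 4.9231)
j + (8 - 1*6)*B(1) = 64/13 + (8 - 1*6)*1² = 64/13 + (8 - 6)*1 = 64/13 + 2*1 = 64/13 + 2 = 90/13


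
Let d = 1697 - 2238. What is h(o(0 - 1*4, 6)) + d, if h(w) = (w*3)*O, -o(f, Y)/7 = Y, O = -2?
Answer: -289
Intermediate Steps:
o(f, Y) = -7*Y
h(w) = -6*w (h(w) = (w*3)*(-2) = (3*w)*(-2) = -6*w)
d = -541
h(o(0 - 1*4, 6)) + d = -(-42)*6 - 541 = -6*(-42) - 541 = 252 - 541 = -289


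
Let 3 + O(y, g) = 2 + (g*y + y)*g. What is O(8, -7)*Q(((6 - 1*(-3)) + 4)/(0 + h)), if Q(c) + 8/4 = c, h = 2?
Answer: 3015/2 ≈ 1507.5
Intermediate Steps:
O(y, g) = -1 + g*(y + g*y) (O(y, g) = -3 + (2 + (g*y + y)*g) = -3 + (2 + (y + g*y)*g) = -3 + (2 + g*(y + g*y)) = -1 + g*(y + g*y))
Q(c) = -2 + c
O(8, -7)*Q(((6 - 1*(-3)) + 4)/(0 + h)) = (-1 - 7*8 + 8*(-7)**2)*(-2 + ((6 - 1*(-3)) + 4)/(0 + 2)) = (-1 - 56 + 8*49)*(-2 + ((6 + 3) + 4)/2) = (-1 - 56 + 392)*(-2 + (9 + 4)*(1/2)) = 335*(-2 + 13*(1/2)) = 335*(-2 + 13/2) = 335*(9/2) = 3015/2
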